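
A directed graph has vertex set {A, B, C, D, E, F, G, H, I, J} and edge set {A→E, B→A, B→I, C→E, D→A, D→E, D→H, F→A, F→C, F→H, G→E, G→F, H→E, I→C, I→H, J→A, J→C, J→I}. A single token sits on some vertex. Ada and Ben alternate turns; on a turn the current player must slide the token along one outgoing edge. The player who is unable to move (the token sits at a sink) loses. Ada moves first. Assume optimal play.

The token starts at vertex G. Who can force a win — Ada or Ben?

Ada wins.

Compute win/loss labels from the base case upward. A position with no move is L. Any other position is W if it can reach an L in one move, else L.
Every edge goes from a vertex to one that appears earlier in the order E, A, C, H, D, I, J, F, B, G, so processing vertices in that order labels each vertex after all of its successors.
E: no outgoing edge → L
A: can move to E, which is L ⇒ W
C: can move to E, which is L ⇒ W
H: can move to E, which is L ⇒ W
D: can move to E, which is L ⇒ W
I: moves to H(W), C(W); every one is W ⇒ L
J: can move to I, which is L ⇒ W
F: moves to H(W), C(W), A(W); every one is W ⇒ L
B: can move to I, which is L ⇒ W
G: can move to F, which is L ⇒ W
The starting position G is W: Ada should move to F, handing over an L position.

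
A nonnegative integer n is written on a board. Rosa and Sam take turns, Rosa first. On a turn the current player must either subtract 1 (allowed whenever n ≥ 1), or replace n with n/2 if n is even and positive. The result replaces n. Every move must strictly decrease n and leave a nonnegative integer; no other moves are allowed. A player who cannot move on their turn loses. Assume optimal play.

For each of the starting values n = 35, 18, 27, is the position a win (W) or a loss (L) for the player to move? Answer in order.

Use the standard recursion: the mover loses at a terminal position; elsewhere, the mover wins exactly when some move hands the opponent an L position.
n=0: no move → L
n=1: reaches L-position 0 → W
n=2: only reaches 1(W), which is W → L
n=3: reaches L-position 2 → W
n=4: reaches L-position 2 → W
n=5: only reaches 4(W), which is W → L
n=6: reaches L-position 5 → W
n=7: only reaches 6(W), which is W → L
n=8: reaches L-position 7 → W
n=9: only reaches 8(W), which is W → L
n=10: reaches L-position 5 → W
n=11: only reaches 10(W), which is W → L
n=12: reaches L-position 11 → W
n=13: only reaches 12(W), which is W → L
n=14: reaches L-position 7 → W
n=15: only reaches 14(W), which is W → L
n=16: reaches L-position 15 → W
n=17: only reaches 16(W), which is W → L
n=18: reaches L-position 9 → W
n=19: only reaches 18(W), which is W → L
n=20: reaches L-position 19 → W
n=21: only reaches 20(W), which is W → L
n=22: reaches L-position 11 → W
n=23: only reaches 22(W), which is W → L
n=24: reaches L-position 23 → W
n=25: only reaches 24(W), which is W → L
n=26: reaches L-position 13 → W
n=27: only reaches 26(W), which is W → L
n=28: reaches L-position 27 → W
n=29: only reaches 28(W), which is W → L
n=30: reaches L-position 15 → W
n=31: only reaches 30(W), which is W → L
n=32: reaches L-position 31 → W
n=33: only reaches 32(W), which is W → L
n=34: reaches L-position 17 → W
n=35: only reaches 34(W), which is W → L

35: L, 18: W, 27: L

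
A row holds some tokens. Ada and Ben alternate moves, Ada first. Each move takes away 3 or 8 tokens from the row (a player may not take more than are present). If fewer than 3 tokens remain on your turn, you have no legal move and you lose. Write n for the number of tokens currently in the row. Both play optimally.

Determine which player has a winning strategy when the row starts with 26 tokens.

Ada wins.

Compute win/loss labels from the base case upward. A position with no move is L. Any other position is W if it can reach an L in one move, else L.
n=0: no move → L
n=1: no move → L
n=2: no move → L
n=3: W (go to 0, an L position)
n=4: W (go to 1, an L position)
n=5: W (go to 2, an L position)
n=6: L (sole option 3(W) is W)
n=7: L (sole option 4(W) is W)
n=8: W (go to 0, an L position)
n=9: W (go to 6, an L position)
n=10: W (go to 7, an L position)
n=11: L (options 8(W), 3(W) are all W)
n=12: L (options 9(W), 4(W) are all W)
n=13: L (options 10(W), 5(W) are all W)
n=14: W (go to 11, an L position)
n=15: W (go to 12, an L position)
n=16: W (go to 13, an L position)
n=17: L (options 14(W), 9(W) are all W)
n=18: L (options 15(W), 10(W) are all W)
n=19: W (go to 11, an L position)
n=20: W (go to 17, an L position)
n=21: W (go to 18, an L position)
n=22: L (options 19(W), 14(W) are all W)
n=23: L (options 20(W), 15(W) are all W)
n=24: L (options 21(W), 16(W) are all W)
n=25: W (go to 22, an L position)
n=26: W (go to 23, an L position)
The starting position 26 is W: Ada should remove 3, leaving 23, handing over an L position.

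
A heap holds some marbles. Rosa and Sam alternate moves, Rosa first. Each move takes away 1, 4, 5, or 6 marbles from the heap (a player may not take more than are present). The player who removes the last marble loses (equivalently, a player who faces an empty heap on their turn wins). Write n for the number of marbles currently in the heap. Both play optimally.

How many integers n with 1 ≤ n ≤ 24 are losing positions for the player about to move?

6

Compute win/loss labels from the base case upward. A position with no move is W. Any other position is W if it can reach an L in one move, else L.
n=0: no move; the opponent has just taken the last marble and therefore loses → W
n=1: only reaches 0(W), which is W → L
n=2: reaches L-position 1 → W
n=3: only reaches 2(W), which is W → L
n=4: reaches L-position 3 → W
n=5: reaches L-position 1 → W
n=6: reaches L-position 1 → W
n=7: reaches L-position 3 → W
n=8: reaches L-position 3 → W
n=9: reaches L-position 3 → W
n=10: only reaches 9(W), 6(W), 5(W), 4(W), all W → L
n=11: reaches L-position 10 → W
n=12: only reaches 11(W), 8(W), 7(W), 6(W), all W → L
n=13: reaches L-position 12 → W
n=14: reaches L-position 10 → W
n=15: reaches L-position 10 → W
n=16: reaches L-position 12 → W
n=17: reaches L-position 12 → W
n=18: reaches L-position 12 → W
n=19: only reaches 18(W), 15(W), 14(W), 13(W), all W → L
n=20: reaches L-position 19 → W
n=21: only reaches 20(W), 17(W), 16(W), 15(W), all W → L
n=22: reaches L-position 21 → W
n=23: reaches L-position 19 → W
n=24: reaches L-position 19 → W
L entries with 1 ≤ n ≤ 24 (the range starts at n=1): n = 1, 3, 10, 12, 19, 21; that makes 6.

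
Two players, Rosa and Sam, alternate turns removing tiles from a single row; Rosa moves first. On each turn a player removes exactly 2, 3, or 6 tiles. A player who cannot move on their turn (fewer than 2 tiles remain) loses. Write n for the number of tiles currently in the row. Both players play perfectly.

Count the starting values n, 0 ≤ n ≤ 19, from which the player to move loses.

8

Work bottom-up. With no move the player to move loses. Otherwise the position is W if at least one move leads to an L position for the opponent, and L if every move leads to a W.
n=0: no move → L
n=1: no move → L
n=2: W (go to 0, an L position)
n=3: W (go to 1, an L position)
n=4: W (go to 1, an L position)
n=5: L (options 3(W), 2(W) are all W)
n=6: W (go to 0, an L position)
n=7: W (go to 5, an L position)
n=8: W (go to 5, an L position)
n=9: L (options 7(W), 6(W), 3(W) are all W)
n=10: L (options 8(W), 7(W), 4(W) are all W)
n=11: W (go to 9, an L position)
n=12: W (go to 10, an L position)
n=13: W (go to 10, an L position)
n=14: L (options 12(W), 11(W), 8(W) are all W)
n=15: W (go to 9, an L position)
n=16: W (go to 14, an L position)
n=17: W (go to 14, an L position)
n=18: L (options 16(W), 15(W), 12(W) are all W)
n=19: L (options 17(W), 16(W), 13(W) are all W)
L entries with 0 ≤ n ≤ 19: n = 0, 1, 5, 9, 10, 14, 18, 19; that makes 8.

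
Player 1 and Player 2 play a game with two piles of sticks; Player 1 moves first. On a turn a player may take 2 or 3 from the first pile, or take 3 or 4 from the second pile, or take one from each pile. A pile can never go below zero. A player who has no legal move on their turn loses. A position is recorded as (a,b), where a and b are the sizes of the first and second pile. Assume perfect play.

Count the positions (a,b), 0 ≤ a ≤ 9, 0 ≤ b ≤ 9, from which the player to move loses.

Build the W/L table. Terminal = L. A non-terminal position is W if it has a move to some L; otherwise it is L.
Every move lowers a or b (never raises either), so fill the grid row by row in increasing a, and left to right within a row: each cell's successors are then already labelled.
      b=0  b=1  b=2  b=3  b=4  b=5  b=6  b=7  b=8  b=9
a=0:    L    L    L    W    W    W    W    L    L    L
a=1:    L    W    W    W    W    L    L    L    W    W
a=2:    W    W    W    L    L    L    W    W    W    W
a=3:    W    W    W    L    W    W    W    W    W    W
a=4:    W    L    L    W    W    W    W    W    L    L
a=5:    L    L    W    W    W    W    L    L    L    W
a=6:    L    W    W    W    W    L    L    W    W    W
a=7:    W    W    W    L    L    L    W    W    W    W
a=8:    W    W    L    L    W    W    W    W    W    L
a=9:    W    L    L    W    W    W    W    L    L    L
Cells with no legal move (terminal, hence L): (0,0), (0,1), (0,2), (1,0).
The remaining L cells, each justified by listing all of its moves:
(0,7): only reaches (0,4)(W), (0,3)(W), all W → L
(0,8): only reaches (0,5)(W), (0,4)(W), all W → L
(0,9): only reaches (0,6)(W), (0,5)(W), all W → L
(1,5): only reaches (1,2)(W), (1,1)(W), (0,4)(W), all W → L
(1,6): only reaches (1,3)(W), (1,2)(W), (0,5)(W), all W → L
(1,7): only reaches (1,4)(W), (1,3)(W), (0,6)(W), all W → L
(2,3): only reaches (0,3)(W), (2,0)(W), (1,2)(W), all W → L
(2,4): only reaches (0,4)(W), (2,1)(W), (2,0)(W), (1,3)(W), all W → L
(2,5): only reaches (0,5)(W), (2,2)(W), (2,1)(W), (1,4)(W), all W → L
(3,3): only reaches (1,3)(W), (0,3)(W), (3,0)(W), (2,2)(W), all W → L
(4,1): only reaches (2,1)(W), (1,1)(W), (3,0)(W), all W → L
(4,2): only reaches (2,2)(W), (1,2)(W), (3,1)(W), all W → L
(4,8): only reaches (2,8)(W), (1,8)(W), (4,5)(W), (4,4)(W), (3,7)(W), all W → L
(4,9): only reaches (2,9)(W), (1,9)(W), (4,6)(W), (4,5)(W), (3,8)(W), all W → L
(5,0): only reaches (3,0)(W), (2,0)(W), all W → L
(5,1): only reaches (3,1)(W), (2,1)(W), (4,0)(W), all W → L
(5,6): only reaches (3,6)(W), (2,6)(W), (5,3)(W), (5,2)(W), (4,5)(W), all W → L
(5,7): only reaches (3,7)(W), (2,7)(W), (5,4)(W), (5,3)(W), (4,6)(W), all W → L
(5,8): only reaches (3,8)(W), (2,8)(W), (5,5)(W), (5,4)(W), (4,7)(W), all W → L
(6,0): only reaches (4,0)(W), (3,0)(W), all W → L
(6,5): only reaches (4,5)(W), (3,5)(W), (6,2)(W), (6,1)(W), (5,4)(W), all W → L
(6,6): only reaches (4,6)(W), (3,6)(W), (6,3)(W), (6,2)(W), (5,5)(W), all W → L
(7,3): only reaches (5,3)(W), (4,3)(W), (7,0)(W), (6,2)(W), all W → L
(7,4): only reaches (5,4)(W), (4,4)(W), (7,1)(W), (7,0)(W), (6,3)(W), all W → L
(7,5): only reaches (5,5)(W), (4,5)(W), (7,2)(W), (7,1)(W), (6,4)(W), all W → L
(8,2): only reaches (6,2)(W), (5,2)(W), (7,1)(W), all W → L
(8,3): only reaches (6,3)(W), (5,3)(W), (8,0)(W), (7,2)(W), all W → L
(8,9): only reaches (6,9)(W), (5,9)(W), (8,6)(W), (8,5)(W), (7,8)(W), all W → L
(9,1): only reaches (7,1)(W), (6,1)(W), (8,0)(W), all W → L
(9,2): only reaches (7,2)(W), (6,2)(W), (8,1)(W), all W → L
(9,7): only reaches (7,7)(W), (6,7)(W), (9,4)(W), (9,3)(W), (8,6)(W), all W → L
(9,8): only reaches (7,8)(W), (6,8)(W), (9,5)(W), (9,4)(W), (8,7)(W), all W → L
(9,9): only reaches (7,9)(W), (6,9)(W), (9,6)(W), (9,5)(W), (8,8)(W), all W → L
Every other cell has at least one move into one of the L cells above, so it is W.
L cells per row: a=0: 6, a=1: 4, a=2: 3, a=3: 1, a=4: 4, a=5: 5, a=6: 3, a=7: 3, a=8: 3, a=9: 5; total 37.

37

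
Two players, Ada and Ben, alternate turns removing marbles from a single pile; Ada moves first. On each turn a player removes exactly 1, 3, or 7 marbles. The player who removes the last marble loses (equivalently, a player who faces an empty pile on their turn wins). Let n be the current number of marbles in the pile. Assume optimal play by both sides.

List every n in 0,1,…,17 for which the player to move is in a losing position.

1, 3, 5, 7, 9, 11, 13, 15, 17

Build the W/L table. Terminal = W. A non-terminal position is W if it has a move to some L; otherwise it is L.
n=0: no move; the opponent has just taken the last marble and therefore loses → W
n=1: L (sole option 0(W) is W)
n=2: W (go to 1, an L position)
n=3: L (options 2(W), 0(W) are all W)
n=4: W (go to 3, an L position)
n=5: L (options 4(W), 2(W) are all W)
n=6: W (go to 5, an L position)
n=7: L (options 6(W), 4(W), 0(W) are all W)
n=8: W (go to 7, an L position)
n=9: L (options 8(W), 6(W), 2(W) are all W)
n=10: W (go to 9, an L position)
n=11: L (options 10(W), 8(W), 4(W) are all W)
n=12: W (go to 11, an L position)
n=13: L (options 12(W), 10(W), 6(W) are all W)
n=14: W (go to 13, an L position)
n=15: L (options 14(W), 12(W), 8(W) are all W)
n=16: W (go to 15, an L position)
n=17: L (options 16(W), 14(W), 10(W) are all W)
Reading off the rows marked L gives the requested list; there are 9 such values of n.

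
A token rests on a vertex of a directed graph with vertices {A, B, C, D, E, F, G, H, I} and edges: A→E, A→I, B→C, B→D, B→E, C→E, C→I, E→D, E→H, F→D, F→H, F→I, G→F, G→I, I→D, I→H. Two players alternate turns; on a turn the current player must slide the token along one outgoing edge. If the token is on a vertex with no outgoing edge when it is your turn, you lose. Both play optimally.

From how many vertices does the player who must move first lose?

5

Build the W/L table. Terminal = L. A non-terminal position is W if it has a move to some L; otherwise it is L.
Every edge goes from a vertex to one that appears earlier in the order H, D, E, I, F, C, A, B, G, so processing vertices in that order labels each vertex after all of its successors.
H: no outgoing edge → L
D: no outgoing edge → L
E: reaches L-position D → W
I: reaches L-position D → W
F: reaches L-position D → W
C: only reaches I(W), E(W), all W → L
A: only reaches I(W), E(W), all W → L
B: reaches L-position C → W
G: only reaches F(W), I(W), all W → L
The L vertices are A, C, D, G, H; that is 5 in all.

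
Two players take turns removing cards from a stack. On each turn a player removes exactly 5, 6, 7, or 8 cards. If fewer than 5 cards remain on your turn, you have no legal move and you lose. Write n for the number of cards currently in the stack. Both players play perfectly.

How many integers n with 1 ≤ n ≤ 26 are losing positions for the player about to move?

10

Build the W/L table. Terminal = L. A non-terminal position is W if it has a move to some L; otherwise it is L.
n=0: no move → L
n=1: no move → L
n=2: no move → L
n=3: no move → L
n=4: no move → L
n=5: can move to 0, which is L ⇒ W
n=6: can move to 1, which is L ⇒ W
n=7: can move to 2, which is L ⇒ W
n=8: can move to 3, which is L ⇒ W
n=9: can move to 4, which is L ⇒ W
n=10: can move to 4, which is L ⇒ W
n=11: can move to 4, which is L ⇒ W
n=12: can move to 4, which is L ⇒ W
n=13: moves to 8(W), 7(W), 6(W), 5(W); every one is W ⇒ L
n=14: moves to 9(W), 8(W), 7(W), 6(W); every one is W ⇒ L
n=15: moves to 10(W), 9(W), 8(W), 7(W); every one is W ⇒ L
n=16: moves to 11(W), 10(W), 9(W), 8(W); every one is W ⇒ L
n=17: moves to 12(W), 11(W), 10(W), 9(W); every one is W ⇒ L
n=18: can move to 13, which is L ⇒ W
n=19: can move to 14, which is L ⇒ W
n=20: can move to 15, which is L ⇒ W
n=21: can move to 16, which is L ⇒ W
n=22: can move to 17, which is L ⇒ W
n=23: can move to 17, which is L ⇒ W
n=24: can move to 17, which is L ⇒ W
n=25: can move to 17, which is L ⇒ W
n=26: moves to 21(W), 20(W), 19(W), 18(W); every one is W ⇒ L
L entries with 1 ≤ n ≤ 26 (n=0 is outside the asked range and is not counted): n = 1, 2, 3, 4, 13, 14, 15, 16, 17, 26; that makes 10.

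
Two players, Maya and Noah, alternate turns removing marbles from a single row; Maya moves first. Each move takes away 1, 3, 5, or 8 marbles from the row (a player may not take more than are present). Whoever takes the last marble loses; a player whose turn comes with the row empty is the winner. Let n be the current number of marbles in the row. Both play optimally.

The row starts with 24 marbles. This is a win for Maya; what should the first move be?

Remove 8, leaving 16.

Build the W/L table. Terminal = W. A non-terminal position is W if it has a move to some L; otherwise it is L.
n=0: no move; the opponent has just taken the last marble and therefore loses → W
n=1: L (sole option 0(W) is W)
n=2: W (go to 1, an L position)
n=3: L (options 2(W), 0(W) are all W)
n=4: W (go to 3, an L position)
n=5: L (options 4(W), 2(W), 0(W) are all W)
n=6: W (go to 5, an L position)
n=7: L (options 6(W), 4(W), 2(W) are all W)
n=8: W (go to 7, an L position)
n=9: W (go to 1, an L position)
n=10: W (go to 7, an L position)
n=11: W (go to 3, an L position)
n=12: W (go to 7, an L position)
n=13: W (go to 5, an L position)
n=14: L (options 13(W), 11(W), 9(W), 6(W) are all W)
n=15: W (go to 14, an L position)
n=16: L (options 15(W), 13(W), 11(W), 8(W) are all W)
n=17: W (go to 16, an L position)
n=18: L (options 17(W), 15(W), 13(W), 10(W) are all W)
n=19: W (go to 18, an L position)
n=20: L (options 19(W), 17(W), 15(W), 12(W) are all W)
n=21: W (go to 20, an L position)
n=22: W (go to 14, an L position)
n=23: W (go to 20, an L position)
n=24: W (go to 16, an L position)
From 24, the L positions reachable in one move are: 16.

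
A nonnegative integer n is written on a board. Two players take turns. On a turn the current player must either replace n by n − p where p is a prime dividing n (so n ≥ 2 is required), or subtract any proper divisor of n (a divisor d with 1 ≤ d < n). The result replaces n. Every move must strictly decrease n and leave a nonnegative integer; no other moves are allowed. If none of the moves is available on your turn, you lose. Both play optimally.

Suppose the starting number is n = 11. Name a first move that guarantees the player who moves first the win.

Move to 0.

Build the W/L table. Terminal = L. A non-terminal position is W if it has a move to some L; otherwise it is L.
n=0: no move → L
n=1: no move → L
n=2: reaches L-position 0 → W
n=3: reaches L-position 0 → W
n=4: only reaches 2(W), 3(W), all W → L
n=5: reaches L-position 0 → W
n=6: reaches L-position 4 → W
n=7: reaches L-position 0 → W
n=8: reaches L-position 4 → W
n=9: only reaches 6(W), 8(W), all W → L
n=10: reaches L-position 9 → W
n=11: reaches L-position 0 → W
From 11, the L positions reachable in one move are: 0.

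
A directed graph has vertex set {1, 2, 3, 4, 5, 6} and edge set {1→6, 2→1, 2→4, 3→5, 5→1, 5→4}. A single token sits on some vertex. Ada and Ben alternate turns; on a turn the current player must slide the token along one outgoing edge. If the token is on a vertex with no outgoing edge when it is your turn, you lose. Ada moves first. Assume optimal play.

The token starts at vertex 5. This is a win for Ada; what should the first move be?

Move to 4.

Classify positions by backward induction: terminal positions (no move available) are L. From any other position, the mover wins iff some move reaches an L.
Every edge goes from a vertex to one that appears earlier in the order 4, 6, 1, 5, 2, 3, so processing vertices in that order labels each vertex after all of its successors.
4: no outgoing edge → L
6: no outgoing edge → L
1: →6(L), so W
5: →4(L), so W
2: →4(L), so W
3: →5(W) only, which is W, so L
From 5, the L positions reachable in one move are: 4.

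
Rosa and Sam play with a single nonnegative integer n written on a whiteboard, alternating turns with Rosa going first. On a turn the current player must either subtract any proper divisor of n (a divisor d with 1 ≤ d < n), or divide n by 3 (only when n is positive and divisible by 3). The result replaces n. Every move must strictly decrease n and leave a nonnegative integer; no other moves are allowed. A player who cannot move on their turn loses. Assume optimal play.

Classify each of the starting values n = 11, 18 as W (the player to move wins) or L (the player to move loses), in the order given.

Build the W/L table. Terminal = L. A non-terminal position is W if it has a move to some L; otherwise it is L.
n=0: no move → L
n=1: no move → L
n=2: can move to 1, which is L ⇒ W
n=3: can move to 1, which is L ⇒ W
n=4: moves to 2(W), 3(W); every one is W ⇒ L
n=5: can move to 4, which is L ⇒ W
n=6: can move to 4, which is L ⇒ W
n=7: the only move is to 6(W), a W ⇒ L
n=8: can move to 4, which is L ⇒ W
n=9: moves to 3(W), 6(W), 8(W); every one is W ⇒ L
n=10: can move to 9, which is L ⇒ W
n=11: the only move is to 10(W), a W ⇒ L
n=12: can move to 4, which is L ⇒ W
n=13: the only move is to 12(W), a W ⇒ L
n=14: can move to 7, which is L ⇒ W
n=15: moves to 5(W), 10(W), 12(W), 14(W); every one is W ⇒ L
n=16: can move to 15, which is L ⇒ W
n=17: the only move is to 16(W), a W ⇒ L
n=18: can move to 9, which is L ⇒ W

11: L, 18: W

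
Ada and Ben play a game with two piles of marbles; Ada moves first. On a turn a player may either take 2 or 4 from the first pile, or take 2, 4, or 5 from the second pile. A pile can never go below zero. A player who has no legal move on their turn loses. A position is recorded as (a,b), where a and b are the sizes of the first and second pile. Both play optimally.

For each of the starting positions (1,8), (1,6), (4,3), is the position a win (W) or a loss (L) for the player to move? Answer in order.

Positions with no move are L. A position that does have a move is losing for the player to move precisely when every available move leads to a winning position for the opponent. Fill in the labels:
No move ever increases a pile, so every position that can arise here has a ≤ 4 and b ≤ 8; it is enough to label the cells with 0 ≤ a ≤ 4 and 0 ≤ b ≤ 8.
Every move lowers a or b (never raises either), so fill the grid row by row in increasing a, and left to right within a row: each cell's successors are then already labelled.
      b=0  b=1  b=2  b=3  b=4  b=5  b=6  b=7  b=8
a=0:    L    L    W    W    W    W    W    L    L
a=1:    L    L    W    W    W    W    W    L    L
a=2:    W    W    L    L    W    W    W    W    W
a=3:    W    W    L    L    W    W    W    W    W
a=4:    W    W    W    W    L    L    W    W    W
Cells with no legal move (terminal, hence L): (0,0), (0,1), (1,0), (1,1).
The remaining L cells, each justified by listing all of its moves:
(0,7): →(0,5)(W), (0,3)(W), (0,2)(W) — all W, so L
(0,8): →(0,6)(W), (0,4)(W), (0,3)(W) — all W, so L
(1,7): →(1,5)(W), (1,3)(W), (1,2)(W) — all W, so L
(1,8): →(1,6)(W), (1,4)(W), (1,3)(W) — all W, so L
(2,2): →(0,2)(W), (2,0)(W) — all W, so L
(2,3): →(0,3)(W), (2,1)(W) — all W, so L
(3,2): →(1,2)(W), (3,0)(W) — all W, so L
(3,3): →(1,3)(W), (3,1)(W) — all W, so L
(4,4): →(2,4)(W), (0,4)(W), (4,2)(W), (4,0)(W) — all W, so L
(4,5): →(2,5)(W), (0,5)(W), (4,3)(W), (4,1)(W), (4,0)(W) — all W, so L
Every other cell has at least one move into one of the L cells above, so it is W.
(1,8): one of the L cells justified above, so L
(1,6): the move to (1,1) reaches an L cell, so W
(4,3): the move to (2,3) reaches an L cell, so W

(1,8): L, (1,6): W, (4,3): W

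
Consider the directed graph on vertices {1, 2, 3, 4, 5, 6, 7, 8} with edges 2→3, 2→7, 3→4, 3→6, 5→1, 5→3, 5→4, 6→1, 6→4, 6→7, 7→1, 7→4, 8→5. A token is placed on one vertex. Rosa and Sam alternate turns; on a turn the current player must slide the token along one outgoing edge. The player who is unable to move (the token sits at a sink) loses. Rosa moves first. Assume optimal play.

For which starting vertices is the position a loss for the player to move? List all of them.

1, 2, 4, 8

Label each position W (a win for the player to move) or L (a loss). A position with no legal move is L; any other position is W exactly when some move reaches an L, and L when every move reaches a W.
Every edge goes from a vertex to one that appears earlier in the order 1, 4, 7, 6, 3, 2, 5, 8, so processing vertices in that order labels each vertex after all of its successors.
1: no outgoing edge → L
4: no outgoing edge → L
7: can move to 4, which is L ⇒ W
6: can move to 4, which is L ⇒ W
3: can move to 4, which is L ⇒ W
2: moves to 3(W), 7(W); every one is W ⇒ L
5: can move to 4, which is L ⇒ W
8: the only move is to 5(W), a W ⇒ L
Reading off the rows marked L gives the requested list; there are 4 such vertices.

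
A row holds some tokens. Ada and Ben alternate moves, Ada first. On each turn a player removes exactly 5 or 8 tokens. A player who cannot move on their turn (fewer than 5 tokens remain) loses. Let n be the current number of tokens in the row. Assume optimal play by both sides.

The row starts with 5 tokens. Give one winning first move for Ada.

Remove 5, leaving 0.

Classify positions by backward induction: terminal positions (no move available) are L. From any other position, the mover wins iff some move reaches an L.
n=0: no move → L
n=1: no move → L
n=2: no move → L
n=3: no move → L
n=4: no move → L
n=5: reaches L-position 0 → W
From 5, the L positions reachable in one move are: 0.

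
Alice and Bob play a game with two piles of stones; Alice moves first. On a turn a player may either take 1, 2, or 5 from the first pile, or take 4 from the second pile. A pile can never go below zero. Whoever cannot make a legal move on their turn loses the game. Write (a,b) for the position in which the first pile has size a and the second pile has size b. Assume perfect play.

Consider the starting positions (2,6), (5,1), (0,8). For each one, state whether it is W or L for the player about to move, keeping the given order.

(2,6): W, (5,1): W, (0,8): L

Compute win/loss labels from the base case upward. A position with no move is L. Any other position is W if it can reach an L in one move, else L.
No move ever increases a pile, so every position that can arise here has a ≤ 5 and b ≤ 8; it is enough to label the cells with 0 ≤ a ≤ 5 and 0 ≤ b ≤ 8.
Every move lowers a or b (never raises either), so fill the grid row by row in increasing a, and left to right within a row: each cell's successors are then already labelled.
      b=0  b=1  b=2  b=3  b=4  b=5  b=6  b=7  b=8
a=0:    L    L    L    L    W    W    W    W    L
a=1:    W    W    W    W    L    L    L    L    W
a=2:    W    W    W    W    W    W    W    W    W
a=3:    L    L    L    L    W    W    W    W    L
a=4:    W    W    W    W    L    L    L    L    W
a=5:    W    W    W    W    W    W    W    W    W
Cells with no legal move (terminal, hence L): (0,0), (0,1), (0,2), (0,3).
The remaining L cells, each justified by listing all of its moves:
(0,8): the only move is to (0,4)(W), a W ⇒ L
(1,4): moves to (0,4)(W), (1,0)(W); every one is W ⇒ L
(1,5): moves to (0,5)(W), (1,1)(W); every one is W ⇒ L
(1,6): moves to (0,6)(W), (1,2)(W); every one is W ⇒ L
(1,7): moves to (0,7)(W), (1,3)(W); every one is W ⇒ L
(3,0): moves to (2,0)(W), (1,0)(W); every one is W ⇒ L
(3,1): moves to (2,1)(W), (1,1)(W); every one is W ⇒ L
(3,2): moves to (2,2)(W), (1,2)(W); every one is W ⇒ L
(3,3): moves to (2,3)(W), (1,3)(W); every one is W ⇒ L
(3,8): moves to (2,8)(W), (1,8)(W), (3,4)(W); every one is W ⇒ L
(4,4): moves to (3,4)(W), (2,4)(W), (4,0)(W); every one is W ⇒ L
(4,5): moves to (3,5)(W), (2,5)(W), (4,1)(W); every one is W ⇒ L
(4,6): moves to (3,6)(W), (2,6)(W), (4,2)(W); every one is W ⇒ L
(4,7): moves to (3,7)(W), (2,7)(W), (4,3)(W); every one is W ⇒ L
Every other cell has at least one move into one of the L cells above, so it is W.
(2,6): the move to (1,6) reaches an L cell, so W
(5,1): the move to (3,1) reaches an L cell, so W
(0,8): one of the L cells justified above, so L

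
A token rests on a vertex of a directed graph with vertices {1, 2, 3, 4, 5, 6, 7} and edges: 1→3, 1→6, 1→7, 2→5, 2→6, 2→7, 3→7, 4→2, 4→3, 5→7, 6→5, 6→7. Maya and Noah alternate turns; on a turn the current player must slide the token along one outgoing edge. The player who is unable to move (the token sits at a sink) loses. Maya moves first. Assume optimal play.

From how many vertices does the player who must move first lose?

2

Compute win/loss labels from the base case upward. A position with no move is L. Any other position is W if it can reach an L in one move, else L.
Every edge goes from a vertex to one that appears earlier in the order 7, 5, 6, 2, 3, 1, 4, so processing vertices in that order labels each vertex after all of its successors.
7: no outgoing edge → L
5: can move to 7, which is L ⇒ W
6: can move to 7, which is L ⇒ W
2: can move to 7, which is L ⇒ W
3: can move to 7, which is L ⇒ W
1: can move to 7, which is L ⇒ W
4: moves to 3(W), 2(W); every one is W ⇒ L
The L vertices are 4, 7; that is 2 in all.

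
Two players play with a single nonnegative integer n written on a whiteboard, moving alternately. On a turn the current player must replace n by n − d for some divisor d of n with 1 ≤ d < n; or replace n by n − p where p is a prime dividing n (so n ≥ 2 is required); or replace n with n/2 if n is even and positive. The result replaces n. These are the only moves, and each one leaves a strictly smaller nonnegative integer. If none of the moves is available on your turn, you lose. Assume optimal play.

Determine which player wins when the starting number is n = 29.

The first player wins.

Use the standard recursion: the mover loses at a terminal position; elsewhere, the mover wins exactly when some move hands the opponent an L position.
n=0: no move → L
n=1: no move → L
n=2: can move to 0, which is L ⇒ W
n=3: can move to 0, which is L ⇒ W
n=4: moves to 2(W), 3(W); every one is W ⇒ L
n=5: can move to 0, which is L ⇒ W
n=6: can move to 4, which is L ⇒ W
n=7: can move to 0, which is L ⇒ W
n=8: can move to 4, which is L ⇒ W
n=9: moves to 6(W), 8(W); every one is W ⇒ L
n=10: can move to 9, which is L ⇒ W
n=11: can move to 0, which is L ⇒ W
n=12: can move to 9, which is L ⇒ W
n=13: can move to 0, which is L ⇒ W
n=14: moves to 7(W), 12(W), 13(W); every one is W ⇒ L
n=15: can move to 14, which is L ⇒ W
n=16: can move to 14, which is L ⇒ W
n=17: can move to 0, which is L ⇒ W
n=18: can move to 9, which is L ⇒ W
n=19: can move to 0, which is L ⇒ W
n=20: moves to 10(W), 15(W), 16(W), 18(W), 19(W); every one is W ⇒ L
n=21: can move to 14, which is L ⇒ W
n=22: can move to 20, which is L ⇒ W
n=23: can move to 0, which is L ⇒ W
n=24: can move to 20, which is L ⇒ W
n=25: can move to 20, which is L ⇒ W
n=26: moves to 13(W), 24(W), 25(W); every one is W ⇒ L
n=27: can move to 26, which is L ⇒ W
n=28: can move to 14, which is L ⇒ W
n=29: can move to 0, which is L ⇒ W
The starting position 29 is W: the player to move should move to 0, handing over an L position.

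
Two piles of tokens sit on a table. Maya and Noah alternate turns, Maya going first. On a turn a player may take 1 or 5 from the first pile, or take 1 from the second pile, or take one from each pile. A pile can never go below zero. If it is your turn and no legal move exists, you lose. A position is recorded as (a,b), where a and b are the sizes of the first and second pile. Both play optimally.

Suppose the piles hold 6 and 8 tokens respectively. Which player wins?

Noah wins.

Compute win/loss labels from the base case upward. A position with no move is L. Any other position is W if it can reach an L in one move, else L.
No move ever increases a pile, so every position that can arise here has a ≤ 6 and b ≤ 8; it is enough to label the cells with 0 ≤ a ≤ 6 and 0 ≤ b ≤ 8.
Every move lowers a or b (never raises either), so fill the grid row by row in increasing a, and left to right within a row: each cell's successors are then already labelled.
      b=0  b=1  b=2  b=3  b=4  b=5  b=6  b=7  b=8
a=0:    L    W    L    W    L    W    L    W    L
a=1:    W    W    W    W    W    W    W    W    W
a=2:    L    W    L    W    L    W    L    W    L
a=3:    W    W    W    W    W    W    W    W    W
a=4:    L    W    L    W    L    W    L    W    L
a=5:    W    W    W    W    W    W    W    W    W
a=6:    L    W    L    W    L    W    L    W    L
Cells with no legal move (terminal, hence L): (0,0).
The remaining L cells, each justified by listing all of its moves:
(0,2): only reaches (0,1)(W), which is W → L
(0,4): only reaches (0,3)(W), which is W → L
(0,6): only reaches (0,5)(W), which is W → L
(0,8): only reaches (0,7)(W), which is W → L
(2,0): only reaches (1,0)(W), which is W → L
(2,2): only reaches (1,2)(W), (2,1)(W), (1,1)(W), all W → L
(2,4): only reaches (1,4)(W), (2,3)(W), (1,3)(W), all W → L
(2,6): only reaches (1,6)(W), (2,5)(W), (1,5)(W), all W → L
(2,8): only reaches (1,8)(W), (2,7)(W), (1,7)(W), all W → L
(4,0): only reaches (3,0)(W), which is W → L
(4,2): only reaches (3,2)(W), (4,1)(W), (3,1)(W), all W → L
(4,4): only reaches (3,4)(W), (4,3)(W), (3,3)(W), all W → L
(4,6): only reaches (3,6)(W), (4,5)(W), (3,5)(W), all W → L
(4,8): only reaches (3,8)(W), (4,7)(W), (3,7)(W), all W → L
(6,0): only reaches (5,0)(W), (1,0)(W), all W → L
(6,2): only reaches (5,2)(W), (1,2)(W), (6,1)(W), (5,1)(W), all W → L
(6,4): only reaches (5,4)(W), (1,4)(W), (6,3)(W), (5,3)(W), all W → L
(6,6): only reaches (5,6)(W), (1,6)(W), (6,5)(W), (5,5)(W), all W → L
(6,8): only reaches (5,8)(W), (1,8)(W), (6,7)(W), (5,7)(W), all W → L
Every other cell has at least one move into one of the L cells above, so it is W.
Every move from (6,8) reaches a W position, so the mover loses.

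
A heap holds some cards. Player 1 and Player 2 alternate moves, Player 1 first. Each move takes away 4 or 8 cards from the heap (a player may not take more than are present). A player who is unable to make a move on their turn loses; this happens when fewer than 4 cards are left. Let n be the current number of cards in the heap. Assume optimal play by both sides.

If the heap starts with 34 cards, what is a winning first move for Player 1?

Label each position W (a win for the player to move) or L (a loss). A position with no legal move is L; any other position is W exactly when some move reaches an L, and L when every move reaches a W.
n=0: no move → L
n=1: no move → L
n=2: no move → L
n=3: no move → L
n=4: can move to 0, which is L ⇒ W
n=5: can move to 1, which is L ⇒ W
n=6: can move to 2, which is L ⇒ W
n=7: can move to 3, which is L ⇒ W
n=8: can move to 0, which is L ⇒ W
n=9: can move to 1, which is L ⇒ W
n=10: can move to 2, which is L ⇒ W
n=11: can move to 3, which is L ⇒ W
n=12: moves to 8(W), 4(W); every one is W ⇒ L
n=13: moves to 9(W), 5(W); every one is W ⇒ L
n=14: moves to 10(W), 6(W); every one is W ⇒ L
n=15: moves to 11(W), 7(W); every one is W ⇒ L
n=16: can move to 12, which is L ⇒ W
n=17: can move to 13, which is L ⇒ W
n=18: can move to 14, which is L ⇒ W
n=19: can move to 15, which is L ⇒ W
n=20: can move to 12, which is L ⇒ W
n=21: can move to 13, which is L ⇒ W
n=22: can move to 14, which is L ⇒ W
n=23: can move to 15, which is L ⇒ W
n=24: moves to 20(W), 16(W); every one is W ⇒ L
n=25: moves to 21(W), 17(W); every one is W ⇒ L
n=26: moves to 22(W), 18(W); every one is W ⇒ L
n=27: moves to 23(W), 19(W); every one is W ⇒ L
n=28: can move to 24, which is L ⇒ W
n=29: can move to 25, which is L ⇒ W
n=30: can move to 26, which is L ⇒ W
n=31: can move to 27, which is L ⇒ W
n=32: can move to 24, which is L ⇒ W
n=33: can move to 25, which is L ⇒ W
n=34: can move to 26, which is L ⇒ W
From 34, the L positions reachable in one move are: 26.

Remove 8, leaving 26.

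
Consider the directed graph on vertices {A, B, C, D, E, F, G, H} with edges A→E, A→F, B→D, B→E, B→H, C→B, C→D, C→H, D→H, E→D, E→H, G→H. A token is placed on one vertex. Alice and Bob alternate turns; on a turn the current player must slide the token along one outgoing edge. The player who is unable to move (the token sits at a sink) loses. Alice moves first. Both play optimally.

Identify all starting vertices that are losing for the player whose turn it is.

Label each position W (a win for the player to move) or L (a loss). A position with no legal move is L; any other position is W exactly when some move reaches an L, and L when every move reaches a W.
Every edge goes from a vertex to one that appears earlier in the order F, H, D, E, B, G, C, A, so processing vertices in that order labels each vertex after all of its successors.
F: no outgoing edge → L
H: no outgoing edge → L
D: reaches L-position H → W
E: reaches L-position H → W
B: reaches L-position H → W
G: reaches L-position H → W
C: reaches L-position H → W
A: reaches L-position F → W
The losing starting vertices are exactly the entries labelled L in this table (2 of them).

F, H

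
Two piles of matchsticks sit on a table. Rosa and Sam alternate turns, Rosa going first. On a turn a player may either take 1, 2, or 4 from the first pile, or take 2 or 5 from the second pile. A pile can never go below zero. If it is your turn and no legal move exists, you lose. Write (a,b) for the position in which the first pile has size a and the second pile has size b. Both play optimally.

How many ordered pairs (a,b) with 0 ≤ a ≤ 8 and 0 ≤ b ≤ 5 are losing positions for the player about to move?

18

Classify positions by backward induction: terminal positions (no move available) are L. From any other position, the mover wins iff some move reaches an L.
Every move lowers a or b (never raises either), so fill the grid row by row in increasing a, and left to right within a row: each cell's successors are then already labelled.
      b=0  b=1  b=2  b=3  b=4  b=5
a=0:    L    L    W    W    L    W
a=1:    W    W    L    L    W    W
a=2:    W    W    W    W    W    L
a=3:    L    L    W    W    L    W
a=4:    W    W    L    L    W    W
a=5:    W    W    W    W    W    L
a=6:    L    L    W    W    L    W
a=7:    W    W    L    L    W    W
a=8:    W    W    W    W    W    L
Cells with no legal move (terminal, hence L): (0,0), (0,1).
The remaining L cells, each justified by listing all of its moves:
(0,4): →(0,2)(W) only, which is W, so L
(1,2): →(0,2)(W), (1,0)(W) — all W, so L
(1,3): →(0,3)(W), (1,1)(W) — all W, so L
(2,5): →(1,5)(W), (0,5)(W), (2,3)(W), (2,0)(W) — all W, so L
(3,0): →(2,0)(W), (1,0)(W) — all W, so L
(3,1): →(2,1)(W), (1,1)(W) — all W, so L
(3,4): →(2,4)(W), (1,4)(W), (3,2)(W) — all W, so L
(4,2): →(3,2)(W), (2,2)(W), (0,2)(W), (4,0)(W) — all W, so L
(4,3): →(3,3)(W), (2,3)(W), (0,3)(W), (4,1)(W) — all W, so L
(5,5): →(4,5)(W), (3,5)(W), (1,5)(W), (5,3)(W), (5,0)(W) — all W, so L
(6,0): →(5,0)(W), (4,0)(W), (2,0)(W) — all W, so L
(6,1): →(5,1)(W), (4,1)(W), (2,1)(W) — all W, so L
(6,4): →(5,4)(W), (4,4)(W), (2,4)(W), (6,2)(W) — all W, so L
(7,2): →(6,2)(W), (5,2)(W), (3,2)(W), (7,0)(W) — all W, so L
(7,3): →(6,3)(W), (5,3)(W), (3,3)(W), (7,1)(W) — all W, so L
(8,5): →(7,5)(W), (6,5)(W), (4,5)(W), (8,3)(W), (8,0)(W) — all W, so L
Every other cell has at least one move into one of the L cells above, so it is W.
L cells per row: a=0: 3, a=1: 2, a=2: 1, a=3: 3, a=4: 2, a=5: 1, a=6: 3, a=7: 2, a=8: 1; total 18.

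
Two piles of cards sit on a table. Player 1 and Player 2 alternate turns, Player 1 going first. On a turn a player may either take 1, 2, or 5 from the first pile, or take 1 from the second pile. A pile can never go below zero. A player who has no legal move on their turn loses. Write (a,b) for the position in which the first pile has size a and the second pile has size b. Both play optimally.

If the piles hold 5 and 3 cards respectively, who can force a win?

Player 1 wins.

Label each position W (a win for the player to move) or L (a loss). A position with no legal move is L; any other position is W exactly when some move reaches an L, and L when every move reaches a W.
No move ever increases a pile, so every position that can arise here has a ≤ 5 and b ≤ 3; it is enough to label the cells with 0 ≤ a ≤ 5 and 0 ≤ b ≤ 3.
Every move lowers a or b (never raises either), so fill the grid row by row in increasing a, and left to right within a row: each cell's successors are then already labelled.
      b=0  b=1  b=2  b=3
a=0:    L    W    L    W
a=1:    W    L    W    L
a=2:    W    W    W    W
a=3:    L    W    L    W
a=4:    W    L    W    L
a=5:    W    W    W    W
Cells with no legal move (terminal, hence L): (0,0).
The remaining L cells, each justified by listing all of its moves:
(0,2): the only move is to (0,1)(W), a W ⇒ L
(1,1): moves to (0,1)(W), (1,0)(W); every one is W ⇒ L
(1,3): moves to (0,3)(W), (1,2)(W); every one is W ⇒ L
(3,0): moves to (2,0)(W), (1,0)(W); every one is W ⇒ L
(3,2): moves to (2,2)(W), (1,2)(W), (3,1)(W); every one is W ⇒ L
(4,1): moves to (3,1)(W), (2,1)(W), (4,0)(W); every one is W ⇒ L
(4,3): moves to (3,3)(W), (2,3)(W), (4,2)(W); every one is W ⇒ L
Every other cell has at least one move into one of the L cells above, so it is W.
The starting position (5,3) is W: Player 1 should move to (4,3), handing over an L position.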